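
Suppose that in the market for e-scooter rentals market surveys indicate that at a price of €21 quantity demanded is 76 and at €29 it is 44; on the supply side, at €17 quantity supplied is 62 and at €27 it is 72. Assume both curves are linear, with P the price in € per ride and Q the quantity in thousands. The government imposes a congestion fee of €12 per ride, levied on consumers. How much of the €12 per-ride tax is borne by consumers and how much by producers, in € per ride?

Demand slope: (44 − 76)/(29 − 21) = -4, so Qd = 160 − 4P.
Supply slope: (72 − 62)/(27 − 17) = 1, so Qs = P + 45.
Before the tax: set 160 − 4P = P + 45 → P* = €23, Q* = 68.
With the tax collected from consumers, demand (in seller-price terms) shifts: Qd = 160 − 4(P + 12).
New equilibrium: consumers pay €25.4, producers receive €13.4, Q = 58.4. (Wedge: Pb − Ps = 12.)
Burden on consumers: €2.4; on producers: €9.6. (They sum to €12.)

Consumers bear €2.4 per ride; producers bear €9.6 per ride.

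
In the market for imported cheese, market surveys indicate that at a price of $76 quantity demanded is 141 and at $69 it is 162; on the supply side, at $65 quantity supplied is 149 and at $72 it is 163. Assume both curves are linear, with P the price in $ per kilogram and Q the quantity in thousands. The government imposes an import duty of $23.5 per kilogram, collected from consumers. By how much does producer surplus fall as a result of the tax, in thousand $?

Producer surplus falls by $2043.09 thousand.

Demand slope: (162 − 141)/(69 − 76) = -3, so Qd = 369 − 3P.
Supply slope: (163 − 149)/(72 − 65) = 2, so Qs = 2P + 19.
Without the tax, 369 − 3P = 2P + 19 gives 5P = 350, so P* = $70 and Q* = 159.
With the tax collected from consumers, demand (in seller-price terms) shifts: Qd = 369 − 3(P + 23.5).
New equilibrium: consumers pay $79.4, suppliers receive $55.9, Q = 130.8. (Wedge: Pb − Ps = 23.5.)
ΔPS is the trapezoid between Q = 130.8 and Q = 159 of height $14.1: ½ · (159 + 130.8) · 14.1 = $2043.09.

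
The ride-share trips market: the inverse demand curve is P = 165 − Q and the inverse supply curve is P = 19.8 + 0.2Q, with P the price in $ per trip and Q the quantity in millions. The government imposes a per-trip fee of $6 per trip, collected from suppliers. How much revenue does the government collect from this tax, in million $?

Tax revenue = $696 million.

Inverting to Q(P) form: Qd = 165 − P; Qs = 5P − 99.
Without the tax, 165 − P = 5P − 99 gives 6P = 264, so P* = $44 and Q* = 121.
With the tax collected from suppliers, supply shifts: Qs = 5(P − 6) − 99.
Solving gives Q = 116 with consumers paying $49 and suppliers receiving $43 (the $6 wedge).
Revenue = t · Q = 6 · 116 = $696.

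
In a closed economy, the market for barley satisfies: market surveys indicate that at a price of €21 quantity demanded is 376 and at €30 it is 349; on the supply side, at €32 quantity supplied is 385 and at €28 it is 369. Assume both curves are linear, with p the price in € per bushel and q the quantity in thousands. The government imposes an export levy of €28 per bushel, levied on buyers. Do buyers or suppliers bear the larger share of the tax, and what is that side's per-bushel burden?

Demand slope: (349 − 376)/(30 − 21) = -3, so qd = 439 − 3p.
Supply slope: (369 − 385)/(28 − 32) = 4, so qs = 4p + 257.
Before the tax: set 439 − 3p = 4p + 257 → p* = €26, q* = 361.
With the tax collected from buyers, demand (in seller-price terms) shifts: qd = 439 − 3(p + 28).
Solving gives q = 313 with buyers paying €42 and suppliers receiving €14 (the €28 wedge).
Per-bushel burden: buyers €16, suppliers €12.
Buyers take the larger share because demand is less price-elastic here (demand slope 3 vs supply slope 4).
The less price-elastic side of the market bears the larger share of a per-unit tax.

Buyers bear the larger share: €16 per bushel.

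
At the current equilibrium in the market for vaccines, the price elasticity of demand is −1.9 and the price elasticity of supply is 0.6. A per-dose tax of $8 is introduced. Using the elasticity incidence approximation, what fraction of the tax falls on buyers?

Buyers' share ≈ 0.24.

Incidence ratio: buyers' share ≈ εs / (εs + |εd|) = 0.6 / (0.6 + 1.9) = 0.24.
Supply is the less elastic side, so buyers bear the smaller share.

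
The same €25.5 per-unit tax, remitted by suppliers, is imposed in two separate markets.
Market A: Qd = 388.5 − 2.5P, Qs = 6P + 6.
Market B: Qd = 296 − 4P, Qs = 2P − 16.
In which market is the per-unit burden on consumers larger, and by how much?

Market A: pre-tax P* = €45, Q* = 276; post-tax Q = 231; per-unit burden on consumers = €18.
Market B: pre-tax P* = €52, Q* = 88; post-tax Q = 54; per-unit burden on consumers = €8.5.
Difference: €18 vs €8.5 → market A is larger by €9.5.

Market A, by €9.5.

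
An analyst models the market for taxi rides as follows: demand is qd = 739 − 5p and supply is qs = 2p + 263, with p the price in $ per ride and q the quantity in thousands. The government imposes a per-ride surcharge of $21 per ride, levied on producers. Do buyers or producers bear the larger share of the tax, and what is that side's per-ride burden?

Producers bear the larger share: $15 per ride.

Without the tax, 739 − 5p = 2p + 263 gives 7p = 476, so p* = $68 and q* = 399.
With the tax collected from producers, supply shifts: qs = 2(p − 21) + 263.
New equilibrium: buyers pay $74, producers receive $53, q = 369. (Wedge: pb − ps = 21.)
Per-ride burden: buyers $6, producers $15.
Producers take the larger share because supply is less price-elastic here (demand slope 5 vs supply slope 2).
The less price-elastic side of the market bears the larger share of a per-unit tax.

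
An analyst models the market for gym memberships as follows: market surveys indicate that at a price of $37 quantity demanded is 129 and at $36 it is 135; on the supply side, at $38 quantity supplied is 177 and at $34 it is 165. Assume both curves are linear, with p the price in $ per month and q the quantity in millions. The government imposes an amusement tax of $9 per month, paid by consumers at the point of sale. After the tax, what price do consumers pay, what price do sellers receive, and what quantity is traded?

Demand slope: (135 − 129)/(36 − 37) = -6, so qd = 351 − 6p.
Supply slope: (165 − 177)/(34 − 38) = 3, so qs = 3p + 63.
Before the tax: set 351 − 6p = 3p + 63 → p* = $32, q* = 159.
With the tax collected from consumers, demand (in seller-price terms) shifts: qd = 351 − 6(p + 9).
Solving gives q = 141 with consumers paying $35 and sellers receiving $26 (the $9 wedge).

Consumers pay $35; sellers receive $26; quantity = 141.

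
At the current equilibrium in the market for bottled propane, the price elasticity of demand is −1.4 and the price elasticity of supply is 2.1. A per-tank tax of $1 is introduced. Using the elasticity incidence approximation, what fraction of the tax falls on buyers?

Buyers' share ≈ 0.6.

Incidence ratio: buyers' share ≈ εs / (εs + |εd|) = 2.1 / (2.1 + 1.4) = 0.6.
Supply is the more elastic side, so buyers bear the larger share.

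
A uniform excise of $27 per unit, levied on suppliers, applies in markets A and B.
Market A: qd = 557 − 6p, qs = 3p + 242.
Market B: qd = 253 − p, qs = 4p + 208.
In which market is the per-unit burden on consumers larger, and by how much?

Market B, by $12.6.

Market A: pre-tax p* = $35, q* = 347; post-tax q = 293; per-unit burden on consumers = $9.
Market B: pre-tax p* = $9, q* = 244; post-tax q = 222.4; per-unit burden on consumers = $21.6.
Difference: $9 vs $21.6 → market B is larger by $12.6.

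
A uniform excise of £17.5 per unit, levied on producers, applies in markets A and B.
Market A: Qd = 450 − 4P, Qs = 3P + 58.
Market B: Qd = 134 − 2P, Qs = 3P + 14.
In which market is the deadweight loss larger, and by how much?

Market A, by £78.75.

Market A: pre-tax P* = £56, Q* = 226; post-tax Q = 196; deadweight loss = £262.5.
Market B: pre-tax P* = £24, Q* = 86; post-tax Q = 65; deadweight loss = £183.75.
Difference: £262.5 vs £183.75 → market A is larger by £78.75.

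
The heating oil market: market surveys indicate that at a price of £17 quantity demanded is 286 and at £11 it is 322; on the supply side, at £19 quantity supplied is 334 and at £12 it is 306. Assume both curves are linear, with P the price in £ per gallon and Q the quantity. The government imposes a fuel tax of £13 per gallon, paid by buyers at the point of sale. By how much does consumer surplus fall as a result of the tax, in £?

Demand slope: (322 − 286)/(11 − 17) = -6, so Qd = 388 − 6P.
Supply slope: (306 − 334)/(12 − 19) = 4, so Qs = 4P + 258.
Before the tax: set 388 − 6P = 4P + 258 → P* = £13, Q* = 310.
With the tax collected from buyers, demand (in seller-price terms) shifts: Qd = 388 − 6(P + 13).
Solving gives Q = 278.8 with buyers paying £18.2 and suppliers receiving £5.2 (the £13 wedge).
ΔCS is the trapezoid between Q = 278.8 and Q = 310 of height £5.2: ½ · (310 + 278.8) · 5.2 = £1530.88.

Consumer surplus falls by £1530.88.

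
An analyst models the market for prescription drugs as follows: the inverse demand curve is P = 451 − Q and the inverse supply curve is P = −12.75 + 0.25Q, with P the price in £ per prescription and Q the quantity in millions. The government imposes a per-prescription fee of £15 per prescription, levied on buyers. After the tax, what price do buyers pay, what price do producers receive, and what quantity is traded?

Buyers pay £92; producers receive £77; quantity = 359.

Inverting to Q(P) form: Qd = 451 − P; Qs = 4P + 51.
Before the tax: set 451 − P = 4P + 51 → P* = £80, Q* = 371.
With the tax collected from buyers, demand (in seller-price terms) shifts: Qd = 451 − (P + 15).
New equilibrium: buyers pay £92, producers receive £77, Q = 359. (Wedge: Pb − Ps = 15.)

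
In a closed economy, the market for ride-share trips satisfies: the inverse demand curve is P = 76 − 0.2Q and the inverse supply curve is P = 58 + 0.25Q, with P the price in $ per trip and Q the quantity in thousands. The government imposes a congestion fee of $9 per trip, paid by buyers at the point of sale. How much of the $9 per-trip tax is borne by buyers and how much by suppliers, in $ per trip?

Buyers bear $4 per trip; suppliers bear $5 per trip.

Inverting to Q(P) form: Qd = 380 − 5P; Qs = 4P − 232.
Before the tax: set 380 − 5P = 4P − 232 → P* = $68, Q* = 40.
With the tax collected from buyers, demand (in seller-price terms) shifts: Qd = 380 − 5(P + 9).
Solving gives Q = 20 with buyers paying $72 and suppliers receiving $63 (the $9 wedge).
Burden on buyers: $4; on suppliers: $5. (They sum to $9.)
The less price-elastic side of the market bears the larger share of a per-unit tax.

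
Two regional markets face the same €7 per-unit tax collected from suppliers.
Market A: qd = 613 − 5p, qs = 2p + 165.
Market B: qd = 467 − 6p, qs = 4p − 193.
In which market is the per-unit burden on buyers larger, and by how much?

Market B, by €0.8.

Market A: pre-tax p* = €64, q* = 293; post-tax q = 283; per-unit burden on buyers = €2.
Market B: pre-tax p* = €66, q* = 71; post-tax q = 54.2; per-unit burden on buyers = €2.8.
Difference: €2 vs €2.8 → market B is larger by €0.8.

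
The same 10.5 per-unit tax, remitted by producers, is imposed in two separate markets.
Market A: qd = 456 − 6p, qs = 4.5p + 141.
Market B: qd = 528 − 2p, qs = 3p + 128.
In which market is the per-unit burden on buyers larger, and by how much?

Market A: pre-tax p* = 30, q* = 276; post-tax q = 249; per-unit burden on buyers = 4.5.
Market B: pre-tax p* = 80, q* = 368; post-tax q = 355.4; per-unit burden on buyers = 6.3.
Difference: 4.5 vs 6.3 → market B is larger by 1.8.

Market B, by 1.8.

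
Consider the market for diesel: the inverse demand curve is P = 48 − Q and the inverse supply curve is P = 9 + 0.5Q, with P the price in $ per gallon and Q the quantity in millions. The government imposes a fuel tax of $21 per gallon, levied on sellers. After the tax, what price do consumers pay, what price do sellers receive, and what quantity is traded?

Rewrite in direct form: Qd = 48 − P and Qs = 2P − 18.
Before the tax: set 48 − P = 2P − 18 → P* = $22, Q* = 26.
With the tax collected from sellers, supply shifts: Qs = 2(P − 21) − 18.
Solving gives Q = 12 with consumers paying $36 and sellers receiving $15 (the $21 wedge).
The less price-elastic side of the market bears the larger share of a per-unit tax.

Consumers pay $36; sellers receive $15; quantity = 12.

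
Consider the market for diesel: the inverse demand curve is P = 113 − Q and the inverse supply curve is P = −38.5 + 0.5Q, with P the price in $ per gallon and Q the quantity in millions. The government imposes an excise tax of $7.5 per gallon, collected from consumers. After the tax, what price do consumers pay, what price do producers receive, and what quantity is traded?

Consumers pay $17; producers receive $9.5; quantity = 96.

Rewrite in direct form: Qd = 113 − P and Qs = 2P + 77.
Without the tax, 113 − P = 2P + 77 gives 3P = 36, so P* = $12 and Q* = 101.
With the tax collected from consumers, demand (in seller-price terms) shifts: Qd = 113 − (P + 7.5).
New equilibrium: consumers pay $17, producers receive $9.5, Q = 96. (Wedge: Pb − Ps = 7.5.)
The less price-elastic side of the market bears the larger share of a per-unit tax.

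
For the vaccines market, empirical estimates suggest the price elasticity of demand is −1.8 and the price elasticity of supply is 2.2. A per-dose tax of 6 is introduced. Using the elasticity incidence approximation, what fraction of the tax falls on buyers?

Buyers' share ≈ 0.55.

Incidence ratio: buyers' share ≈ εs / (εs + |εd|) = 2.2 / (2.2 + 1.8) = 0.55.
Supply is the more elastic side, so buyers bear the larger share.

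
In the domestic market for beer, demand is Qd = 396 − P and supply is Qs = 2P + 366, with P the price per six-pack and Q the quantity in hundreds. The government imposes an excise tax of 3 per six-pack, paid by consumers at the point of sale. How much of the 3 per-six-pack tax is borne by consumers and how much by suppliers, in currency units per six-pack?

Before the tax: set 396 − P = 2P + 366 → P* = 10, Q* = 386.
With the tax collected from consumers, demand (in seller-price terms) shifts: Qd = 396 − (P + 3).
Solving gives Q = 384 with consumers paying 12 and suppliers receiving 9 (the 3 wedge).
Burden on consumers: 2; on suppliers: 1. (They sum to 3.)

Consumers bear 2 per six-pack; suppliers bear 1 per six-pack.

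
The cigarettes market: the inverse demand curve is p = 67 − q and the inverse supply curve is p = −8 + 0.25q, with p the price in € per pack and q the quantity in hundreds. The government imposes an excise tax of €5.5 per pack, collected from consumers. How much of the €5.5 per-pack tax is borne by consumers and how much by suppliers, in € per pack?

Inverting to q(p) form: qd = 67 − p; qs = 4p + 32.
Without the tax, 67 − p = 4p + 32 gives 5p = 35, so p* = €7 and q* = 60.
With the tax collected from consumers, demand (in seller-price terms) shifts: qd = 67 − (p + 5.5).
Solving gives q = 55.6 with consumers paying €11.4 and suppliers receiving €5.9 (the €5.5 wedge).
Burden on consumers: €4.4; on suppliers: €1.1. (They sum to €5.5.)
The less price-elastic side of the market bears the larger share of a per-unit tax.

Consumers bear €4.4 per pack; suppliers bear €1.1 per pack.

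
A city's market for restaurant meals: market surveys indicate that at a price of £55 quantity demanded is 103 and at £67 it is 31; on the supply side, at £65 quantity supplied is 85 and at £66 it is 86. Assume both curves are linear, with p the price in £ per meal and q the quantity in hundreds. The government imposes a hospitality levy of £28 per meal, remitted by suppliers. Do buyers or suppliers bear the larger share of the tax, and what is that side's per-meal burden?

Suppliers bear the larger share: £24 per meal.

Demand slope: (31 − 103)/(67 − 55) = -6, so qd = 433 − 6p.
Supply slope: (86 − 85)/(66 − 65) = 1, so qs = p + 20.
Without the tax, 433 − 6p = p + 20 gives 7p = 413, so p* = £59 and q* = 79.
With the tax collected from suppliers, supply shifts: qs = (p − 28) + 20.
New equilibrium: buyers pay £63, suppliers receive £35, q = 55. (Wedge: pb − ps = 28.)
Per-meal burden: buyers £4, suppliers £24.
Suppliers take the larger share because supply is less price-elastic here (demand slope 6 vs supply slope 1).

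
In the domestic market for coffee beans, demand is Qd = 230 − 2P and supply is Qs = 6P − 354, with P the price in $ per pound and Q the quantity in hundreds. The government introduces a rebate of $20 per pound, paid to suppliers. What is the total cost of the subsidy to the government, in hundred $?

Government outlay = $2280 hundred.

Without the subsidy, 230 − 2P = 6P − 354 gives 8P = 584, so P* = $73 and Q* = 84.
With a per-unit subsidy paid to suppliers, each receives P + 20 per unit sold, so supply becomes Qs = 6(P + 20) − 354.
New equilibrium: consumers pay $58, suppliers receive $78, Q = 114. (Wedge: Pb − Ps = −20.)
Outlay = t · Q = 20 · 114 = $2280.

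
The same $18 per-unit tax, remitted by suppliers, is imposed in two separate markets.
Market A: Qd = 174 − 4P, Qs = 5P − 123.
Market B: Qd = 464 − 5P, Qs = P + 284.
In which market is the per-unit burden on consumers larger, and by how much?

Market A, by $7.

Market A: pre-tax P* = $33, Q* = 42; post-tax Q = 2; per-unit burden on consumers = $10.
Market B: pre-tax P* = $30, Q* = 314; post-tax Q = 299; per-unit burden on consumers = $3.
Difference: $10 vs $3 → market A is larger by $7.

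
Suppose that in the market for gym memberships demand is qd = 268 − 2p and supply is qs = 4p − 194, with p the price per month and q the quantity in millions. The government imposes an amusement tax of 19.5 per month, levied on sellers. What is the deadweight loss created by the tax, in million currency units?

Before the tax: set 268 − 2p = 4p − 194 → p* = 77, q* = 114.
With the tax collected from sellers, supply shifts: qs = 4(p − 19.5) − 194.
New equilibrium: buyers pay 90, sellers receive 70.5, q = 88. (Wedge: pb − ps = 19.5.)
Quantity falls by |ΔQ| = |114 − 88| = 26.
DWL = ½ · t · |ΔQ| = ½ · 19.5 · 26 = 253.5.

Deadweight loss = 253.5 million.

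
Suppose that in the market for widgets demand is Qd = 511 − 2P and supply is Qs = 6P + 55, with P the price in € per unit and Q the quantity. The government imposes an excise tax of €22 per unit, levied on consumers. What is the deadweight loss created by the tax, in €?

Before the tax: set 511 − 2P = 6P + 55 → P* = €57, Q* = 397.
With the tax collected from consumers, demand (in seller-price terms) shifts: Qd = 511 − 2(P + 22).
New equilibrium: consumers pay €73.5, suppliers receive €51.5, Q = 364. (Wedge: Pb − Ps = 22.)
Quantity falls by |ΔQ| = |397 − 364| = 33.
DWL = ½ · t · |ΔQ| = ½ · 22 · 33 = €363.

Deadweight loss = €363.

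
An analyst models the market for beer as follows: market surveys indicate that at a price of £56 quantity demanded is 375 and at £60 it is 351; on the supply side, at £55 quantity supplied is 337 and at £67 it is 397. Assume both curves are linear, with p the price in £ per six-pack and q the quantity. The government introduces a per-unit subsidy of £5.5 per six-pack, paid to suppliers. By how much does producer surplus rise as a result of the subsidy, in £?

Demand slope: (351 − 375)/(60 − 56) = -6, so qd = 711 − 6p.
Supply slope: (397 − 337)/(67 − 55) = 5, so qs = 5p + 62.
Before the subsidy: set 711 − 6p = 5p + 62 → p* = £59, q* = 357.
With a per-unit subsidy paid to suppliers, each receives p + 5.5 per unit sold, so supply becomes qs = 5(p + 5.5) + 62.
New equilibrium: buyers pay £56.5, suppliers receive £62, q = 372. (Wedge: pb − ps = −5.5.)
ΔPS is the trapezoid between Q = 372 and Q = 357 of height £3: ½ · (357 + 372) · 3 = £1093.5.

Producer surplus rises by £1093.5.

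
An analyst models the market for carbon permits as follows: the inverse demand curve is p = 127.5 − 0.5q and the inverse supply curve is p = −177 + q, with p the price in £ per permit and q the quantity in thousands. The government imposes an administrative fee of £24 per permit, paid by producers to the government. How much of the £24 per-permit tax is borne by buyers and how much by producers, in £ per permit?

Buyers bear £8 per permit; producers bear £16 per permit.

Rewrite in direct form: qd = 255 − 2p and qs = p + 177.
Before the tax: set 255 − 2p = p + 177 → p* = £26, q* = 203.
With the tax collected from producers, supply shifts: qs = (p − 24) + 177.
New equilibrium: buyers pay £34, producers receive £10, q = 187. (Wedge: pb − ps = 24.)
Burden on buyers: £8; on producers: £16. (They sum to £24.)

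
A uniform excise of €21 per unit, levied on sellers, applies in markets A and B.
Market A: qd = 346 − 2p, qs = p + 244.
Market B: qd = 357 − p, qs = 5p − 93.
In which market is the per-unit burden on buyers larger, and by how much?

Market B, by €10.5.

Market A: pre-tax p* = €34, q* = 278; post-tax q = 264; per-unit burden on buyers = €7.
Market B: pre-tax p* = €75, q* = 282; post-tax q = 264.5; per-unit burden on buyers = €17.5.
Difference: €7 vs €17.5 → market B is larger by €10.5.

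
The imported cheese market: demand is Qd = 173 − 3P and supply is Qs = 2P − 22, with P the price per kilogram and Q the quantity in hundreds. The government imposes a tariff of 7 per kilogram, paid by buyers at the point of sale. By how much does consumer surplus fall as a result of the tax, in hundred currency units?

Consumer surplus falls by 145.04 hundred.

Before the tax: set 173 − 3P = 2P − 22 → P* = 39, Q* = 56.
With the tax collected from buyers, demand (in seller-price terms) shifts: Qd = 173 − 3(P + 7).
Solving gives Q = 47.6 with buyers paying 41.8 and producers receiving 34.8 (the 7 wedge).
ΔCS is the trapezoid between Q = 47.6 and Q = 56 of height 2.8: ½ · (56 + 47.6) · 2.8 = 145.04.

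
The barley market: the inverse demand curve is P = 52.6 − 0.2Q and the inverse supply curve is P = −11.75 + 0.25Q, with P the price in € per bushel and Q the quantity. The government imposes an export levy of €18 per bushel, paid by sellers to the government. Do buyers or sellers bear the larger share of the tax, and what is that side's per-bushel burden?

Sellers bear the larger share: €10 per bushel.

Inverting to Q(P) form: Qd = 263 − 5P; Qs = 4P + 47.
Without the tax, 263 − 5P = 4P + 47 gives 9P = 216, so P* = €24 and Q* = 143.
With the tax collected from sellers, supply shifts: Qs = 4(P − 18) + 47.
Solving gives Q = 103 with buyers paying €32 and sellers receiving €14 (the €18 wedge).
Per-bushel burden: buyers €8, sellers €10.
Sellers take the larger share because supply is less price-elastic here (demand slope 5 vs supply slope 4).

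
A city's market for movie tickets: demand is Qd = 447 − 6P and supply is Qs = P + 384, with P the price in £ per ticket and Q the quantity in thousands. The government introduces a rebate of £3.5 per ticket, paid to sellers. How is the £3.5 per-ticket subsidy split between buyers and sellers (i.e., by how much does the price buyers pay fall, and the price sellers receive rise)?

Buyers gain £0.5 per ticket; sellers gain £3 per ticket.

Without the subsidy, 447 − 6P = P + 384 gives 7P = 63, so P* = £9 and Q* = 393.
With a per-unit subsidy paid to sellers, each receives P + 3.5 per unit sold, so supply becomes Qs = (P + 3.5) + 384.
Solving gives Q = 396 with buyers paying £8.5 and sellers receiving £12 (the £3.5 wedge).
Gain to buyers: £0.5; to sellers: £3. (They sum to £3.5.)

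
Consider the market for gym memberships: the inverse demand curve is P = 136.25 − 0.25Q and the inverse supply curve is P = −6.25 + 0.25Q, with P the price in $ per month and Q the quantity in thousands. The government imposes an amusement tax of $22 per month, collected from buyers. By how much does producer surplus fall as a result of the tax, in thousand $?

Producer surplus falls by $2893 thousand.

Inverting to Q(P) form: Qd = 545 − 4P; Qs = 4P + 25.
Without the tax, 545 − 4P = 4P + 25 gives 8P = 520, so P* = $65 and Q* = 285.
With the tax collected from buyers, demand (in seller-price terms) shifts: Qd = 545 − 4(P + 22).
Solving gives Q = 241 with buyers paying $76 and suppliers receiving $54 (the $22 wedge).
ΔPS is the trapezoid between Q = 241 and Q = 285 of height $11: ½ · (285 + 241) · 11 = $2893.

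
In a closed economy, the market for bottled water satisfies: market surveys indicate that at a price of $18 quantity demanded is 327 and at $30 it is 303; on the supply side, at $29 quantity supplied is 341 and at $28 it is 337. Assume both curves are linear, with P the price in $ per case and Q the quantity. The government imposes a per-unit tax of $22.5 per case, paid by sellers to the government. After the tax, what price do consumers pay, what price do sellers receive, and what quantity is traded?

Consumers pay $38; sellers receive $15.5; quantity = 287.

Demand slope: (303 − 327)/(30 − 18) = -2, so Qd = 363 − 2P.
Supply slope: (337 − 341)/(28 − 29) = 4, so Qs = 4P + 225.
Without the tax, 363 − 2P = 4P + 225 gives 6P = 138, so P* = $23 and Q* = 317.
With the tax collected from sellers, supply shifts: Qs = 4(P − 22.5) + 225.
Solving gives Q = 287 with consumers paying $38 and sellers receiving $15.5 (the $22.5 wedge).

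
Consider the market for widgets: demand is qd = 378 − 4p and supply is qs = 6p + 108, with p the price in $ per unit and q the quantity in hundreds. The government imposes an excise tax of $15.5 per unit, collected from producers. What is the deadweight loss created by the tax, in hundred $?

Without the tax, 378 − 4p = 6p + 108 gives 10p = 270, so p* = $27 and q* = 270.
With the tax collected from producers, supply shifts: qs = 6(p − 15.5) + 108.
Solving gives q = 232.8 with consumers paying $36.3 and producers receiving $20.8 (the $15.5 wedge).
Quantity falls by |ΔQ| = |270 − 232.8| = 37.2.
DWL = ½ · t · |ΔQ| = ½ · 15.5 · 37.2 = $288.3.

Deadweight loss = $288.3 hundred.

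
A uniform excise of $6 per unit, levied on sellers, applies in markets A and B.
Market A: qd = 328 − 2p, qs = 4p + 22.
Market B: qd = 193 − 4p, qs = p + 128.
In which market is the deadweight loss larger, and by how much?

Market A, by $9.6.

Market A: pre-tax p* = $51, q* = 226; post-tax q = 218; deadweight loss = $24.
Market B: pre-tax p* = $13, q* = 141; post-tax q = 136.2; deadweight loss = $14.4.
Difference: $24 vs $14.4 → market A is larger by $9.6.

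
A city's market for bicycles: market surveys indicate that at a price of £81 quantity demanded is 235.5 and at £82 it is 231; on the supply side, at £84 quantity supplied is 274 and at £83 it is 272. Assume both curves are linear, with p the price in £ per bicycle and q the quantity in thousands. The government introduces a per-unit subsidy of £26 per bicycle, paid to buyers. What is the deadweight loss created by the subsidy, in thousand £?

Deadweight loss = £468 thousand.

Demand slope: (231 − 235.5)/(82 − 81) = -4.5, so qd = 600 − 4.5p.
Supply slope: (272 − 274)/(83 − 84) = 2, so qs = 2p + 106.
Before the subsidy: set 600 − 4.5p = 2p + 106 → p* = £76, q* = 258.
With a per-unit subsidy paid to buyers, each effectively pays p − 26, so demand becomes qd = 600 − 4.5(p − 26).
Solving gives q = 294 with buyers paying £68 and producers receiving £94 (the £26 wedge).
Quantity rises by |ΔQ| = |258 − 294| = 36.
DWL = ½ · t · |ΔQ| = ½ · 26 · 36 = £468.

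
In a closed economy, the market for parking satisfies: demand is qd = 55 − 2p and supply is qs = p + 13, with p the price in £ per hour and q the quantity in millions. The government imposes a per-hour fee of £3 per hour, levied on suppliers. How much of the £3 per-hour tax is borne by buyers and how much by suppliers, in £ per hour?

Buyers bear £1 per hour; suppliers bear £2 per hour.

Without the tax, 55 − 2p = p + 13 gives 3p = 42, so p* = £14 and q* = 27.
With the tax collected from suppliers, supply shifts: qs = (p − 3) + 13.
New equilibrium: buyers pay £15, suppliers receive £12, q = 25. (Wedge: pb − ps = 3.)
Burden on buyers: £1; on suppliers: £2. (They sum to £3.)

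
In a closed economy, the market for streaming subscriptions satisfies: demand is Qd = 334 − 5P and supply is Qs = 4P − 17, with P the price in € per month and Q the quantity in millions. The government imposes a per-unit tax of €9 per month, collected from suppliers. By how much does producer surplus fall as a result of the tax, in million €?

Producer surplus falls by €645 million.

Without the tax, 334 − 5P = 4P − 17 gives 9P = 351, so P* = €39 and Q* = 139.
With the tax collected from suppliers, supply shifts: Qs = 4(P − 9) − 17.
Solving gives Q = 119 with consumers paying €43 and suppliers receiving €34 (the €9 wedge).
ΔPS is the trapezoid between Q = 119 and Q = 139 of height €5: ½ · (139 + 119) · 5 = €645.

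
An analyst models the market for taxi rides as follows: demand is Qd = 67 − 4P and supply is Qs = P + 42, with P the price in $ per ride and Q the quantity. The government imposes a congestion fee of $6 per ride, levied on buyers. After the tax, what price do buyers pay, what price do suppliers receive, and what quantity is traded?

Buyers pay $6.2; suppliers receive $0.2; quantity = 42.2.

Before the tax: set 67 − 4P = P + 42 → P* = $5, Q* = 47.
With the tax collected from buyers, demand (in seller-price terms) shifts: Qd = 67 − 4(P + 6).
Solving gives Q = 42.2 with buyers paying $6.2 and suppliers receiving $0.2 (the $6 wedge).
The less price-elastic side of the market bears the larger share of a per-unit tax.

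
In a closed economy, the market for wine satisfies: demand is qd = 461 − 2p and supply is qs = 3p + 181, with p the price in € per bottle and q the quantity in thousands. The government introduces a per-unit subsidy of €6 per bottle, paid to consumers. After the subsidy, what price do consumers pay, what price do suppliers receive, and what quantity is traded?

Consumers pay €52.4; suppliers receive €58.4; quantity = 356.2.

Without the subsidy, 461 − 2p = 3p + 181 gives 5p = 280, so p* = €56 and q* = 349.
With a per-unit subsidy paid to consumers, each effectively pays p − 6, so demand becomes qd = 461 − 2(p − 6).
New equilibrium: consumers pay €52.4, suppliers receive €58.4, q = 356.2. (Wedge: pb − ps = −6.)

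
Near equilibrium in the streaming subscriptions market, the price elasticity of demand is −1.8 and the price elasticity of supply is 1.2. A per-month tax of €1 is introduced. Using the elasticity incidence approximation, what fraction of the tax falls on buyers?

Buyers' share ≈ 0.4.

Incidence ratio: buyers' share ≈ εs / (εs + |εd|) = 1.2 / (1.2 + 1.8) = 0.4.
Supply is the less elastic side, so buyers bear the smaller share.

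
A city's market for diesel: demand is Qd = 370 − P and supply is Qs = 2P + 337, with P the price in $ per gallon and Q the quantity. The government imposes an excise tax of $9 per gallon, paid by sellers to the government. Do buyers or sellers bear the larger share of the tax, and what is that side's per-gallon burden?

Buyers bear the larger share: $6 per gallon.

Before the tax: set 370 − P = 2P + 337 → P* = $11, Q* = 359.
With the tax collected from sellers, supply shifts: Qs = 2(P − 9) + 337.
New equilibrium: buyers pay $17, sellers receive $8, Q = 353. (Wedge: Pb − Ps = 9.)
Per-gallon burden: buyers $6, sellers $3.
Buyers take the larger share because demand is less price-elastic here (demand slope 1 vs supply slope 2).
The less price-elastic side of the market bears the larger share of a per-unit tax.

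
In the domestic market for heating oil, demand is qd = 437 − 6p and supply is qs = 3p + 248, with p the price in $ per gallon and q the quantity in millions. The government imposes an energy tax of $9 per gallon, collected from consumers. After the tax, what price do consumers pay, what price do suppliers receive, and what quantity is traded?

Consumers pay $24; suppliers receive $15; quantity = 293.

Without the tax, 437 − 6p = 3p + 248 gives 9p = 189, so p* = $21 and q* = 311.
With the tax collected from consumers, demand (in seller-price terms) shifts: qd = 437 − 6(p + 9).
New equilibrium: consumers pay $24, suppliers receive $15, q = 293. (Wedge: pb − ps = 9.)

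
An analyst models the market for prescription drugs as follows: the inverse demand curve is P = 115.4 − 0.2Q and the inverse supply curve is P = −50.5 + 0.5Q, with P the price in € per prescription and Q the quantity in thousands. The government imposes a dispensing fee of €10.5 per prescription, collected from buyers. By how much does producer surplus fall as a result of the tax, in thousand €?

Inverting to Q(P) form: Qd = 577 − 5P; Qs = 2P + 101.
Before the tax: set 577 − 5P = 2P + 101 → P* = €68, Q* = 237.
With the tax collected from buyers, demand (in seller-price terms) shifts: Qd = 577 − 5(P + 10.5).
Solving gives Q = 222 with buyers paying €71 and producers receiving €60.5 (the €10.5 wedge).
ΔPS is the trapezoid between Q = 222 and Q = 237 of height €7.5: ½ · (237 + 222) · 7.5 = €1721.25.

Producer surplus falls by €1721.25 thousand.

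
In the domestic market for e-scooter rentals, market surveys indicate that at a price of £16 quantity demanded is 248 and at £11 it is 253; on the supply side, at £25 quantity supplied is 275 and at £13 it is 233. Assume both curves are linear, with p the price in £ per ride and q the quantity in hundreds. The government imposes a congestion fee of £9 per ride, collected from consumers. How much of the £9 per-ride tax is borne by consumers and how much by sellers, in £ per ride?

Demand slope: (253 − 248)/(11 − 16) = -1, so qd = 264 − p.
Supply slope: (233 − 275)/(13 − 25) = 3.5, so qs = 3.5p + 187.5.
Without the tax, 264 − p = 3.5p + 187.5 gives 4.5p = 76.5, so p* = £17 and q* = 247.
With the tax collected from consumers, demand (in seller-price terms) shifts: qd = 264 − (p + 9).
New equilibrium: consumers pay £24, sellers receive £15, q = 240. (Wedge: pb − ps = 9.)
Burden on consumers: £7; on sellers: £2. (They sum to £9.)
The less price-elastic side of the market bears the larger share of a per-unit tax.

Consumers bear £7 per ride; sellers bear £2 per ride.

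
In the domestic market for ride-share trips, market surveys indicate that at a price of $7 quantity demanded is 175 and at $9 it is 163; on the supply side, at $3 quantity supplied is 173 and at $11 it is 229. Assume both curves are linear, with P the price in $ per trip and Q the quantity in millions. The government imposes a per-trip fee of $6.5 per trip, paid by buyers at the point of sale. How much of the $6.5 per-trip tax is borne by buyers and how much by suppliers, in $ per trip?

Demand slope: (163 − 175)/(9 − 7) = -6, so Qd = 217 − 6P.
Supply slope: (229 − 173)/(11 − 3) = 7, so Qs = 7P + 152.
Before the tax: set 217 − 6P = 7P + 152 → P* = $5, Q* = 187.
With the tax collected from buyers, demand (in seller-price terms) shifts: Qd = 217 − 6(P + 6.5).
New equilibrium: buyers pay $8.5, suppliers receive $2, Q = 166. (Wedge: Pb − Ps = 6.5.)
Burden on buyers: $3.5; on suppliers: $3. (They sum to $6.5.)

Buyers bear $3.5 per trip; suppliers bear $3 per trip.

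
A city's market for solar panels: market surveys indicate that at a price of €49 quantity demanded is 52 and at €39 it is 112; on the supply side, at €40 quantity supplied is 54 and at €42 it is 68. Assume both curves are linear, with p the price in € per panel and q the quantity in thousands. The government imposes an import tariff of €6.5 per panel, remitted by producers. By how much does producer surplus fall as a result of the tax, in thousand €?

Demand slope: (112 − 52)/(39 − 49) = -6, so qd = 346 − 6p.
Supply slope: (68 − 54)/(42 − 40) = 7, so qs = 7p − 226.
Without the tax, 346 − 6p = 7p − 226 gives 13p = 572, so p* = €44 and q* = 82.
With the tax collected from producers, supply shifts: qs = 7(p − 6.5) − 226.
New equilibrium: consumers pay €47.5, producers receive €41, q = 61. (Wedge: pb − ps = 6.5.)
ΔPS is the trapezoid between Q = 61 and Q = 82 of height €3: ½ · (82 + 61) · 3 = €214.5.

Producer surplus falls by €214.5 thousand.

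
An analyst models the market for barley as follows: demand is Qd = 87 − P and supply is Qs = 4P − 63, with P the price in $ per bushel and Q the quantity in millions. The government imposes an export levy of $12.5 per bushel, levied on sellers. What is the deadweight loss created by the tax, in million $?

Deadweight loss = $62.5 million.

Without the tax, 87 − P = 4P − 63 gives 5P = 150, so P* = $30 and Q* = 57.
With the tax collected from sellers, supply shifts: Qs = 4(P − 12.5) − 63.
New equilibrium: consumers pay $40, sellers receive $27.5, Q = 47. (Wedge: Pb − Ps = 12.5.)
Quantity falls by |ΔQ| = |57 − 47| = 10.
DWL = ½ · t · |ΔQ| = ½ · 12.5 · 10 = $62.5.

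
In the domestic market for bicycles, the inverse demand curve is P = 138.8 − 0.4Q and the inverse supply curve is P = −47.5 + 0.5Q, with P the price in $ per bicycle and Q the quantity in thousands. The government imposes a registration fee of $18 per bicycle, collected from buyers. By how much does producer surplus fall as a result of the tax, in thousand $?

Rewrite in direct form: Qd = 347 − 2.5P and Qs = 2P + 95.
Before the tax: set 347 − 2.5P = 2P + 95 → P* = $56, Q* = 207.
With the tax collected from buyers, demand (in seller-price terms) shifts: Qd = 347 − 2.5(P + 18).
Solving gives Q = 187 with buyers paying $64 and sellers receiving $46 (the $18 wedge).
ΔPS is the trapezoid between Q = 187 and Q = 207 of height $10: ½ · (207 + 187) · 10 = $1970.

Producer surplus falls by $1970 thousand.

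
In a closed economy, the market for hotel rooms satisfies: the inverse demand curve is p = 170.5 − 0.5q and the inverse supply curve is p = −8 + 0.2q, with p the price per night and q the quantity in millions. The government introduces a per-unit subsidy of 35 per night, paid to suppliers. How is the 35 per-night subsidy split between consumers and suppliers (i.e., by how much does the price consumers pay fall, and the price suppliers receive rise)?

Inverting to q(p) form: qd = 341 − 2p; qs = 5p + 40.
Without the subsidy, 341 − 2p = 5p + 40 gives 7p = 301, so p* = 43 and q* = 255.
With a per-unit subsidy paid to suppliers, each receives p + 35 per unit sold, so supply becomes qs = 5(p + 35) + 40.
New equilibrium: consumers pay 18, suppliers receive 53, q = 305. (Wedge: pb − ps = −35.)
Gain to consumers: 25; to suppliers: 10. (They sum to 35.)

Consumers gain 25 per night; suppliers gain 10 per night.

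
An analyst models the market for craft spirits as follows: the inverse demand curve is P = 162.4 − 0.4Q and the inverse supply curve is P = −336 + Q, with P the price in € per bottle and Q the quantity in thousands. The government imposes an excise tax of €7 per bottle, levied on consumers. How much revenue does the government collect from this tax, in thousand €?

Tax revenue = €2457 thousand.

Rewrite in direct form: Qd = 406 − 2.5P and Qs = P + 336.
Before the tax: set 406 − 2.5P = P + 336 → P* = €20, Q* = 356.
With the tax collected from consumers, demand (in seller-price terms) shifts: Qd = 406 − 2.5(P + 7).
New equilibrium: consumers pay €22, sellers receive €15, Q = 351. (Wedge: Pb − Ps = 7.)
Revenue = t · Q = 7 · 351 = €2457.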